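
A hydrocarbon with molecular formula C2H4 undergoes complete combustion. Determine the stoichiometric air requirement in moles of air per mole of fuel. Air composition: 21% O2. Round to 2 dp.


Balanced combustion: C2H4 + 3 O2 -> 2 CO2 + 2 H2O
O2 needed = C + H/4 = 2 + 4/4 = 3.00 moles
Air moles = O2 / 0.21 = 3.00 / 0.21 = 14.29 moles air


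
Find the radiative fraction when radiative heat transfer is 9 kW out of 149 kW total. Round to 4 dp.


f_rad = Q_rad / Q_total
f_rad = 9 / 149 = 0.0604


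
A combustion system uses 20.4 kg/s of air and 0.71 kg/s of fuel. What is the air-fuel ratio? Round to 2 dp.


AFR = m_air / m_fuel
AFR = 20.4 / 0.71 = 28.73


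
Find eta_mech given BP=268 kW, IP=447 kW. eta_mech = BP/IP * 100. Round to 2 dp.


eta_mech = (BP / IP) * 100
Ratio = 268 / 447 = 0.5996
eta_mech = 0.5996 * 100 = 59.96%


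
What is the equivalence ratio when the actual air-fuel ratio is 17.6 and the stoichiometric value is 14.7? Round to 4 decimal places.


phi = AFR_stoich / AFR_actual
phi = 14.7 / 17.6 = 0.8352


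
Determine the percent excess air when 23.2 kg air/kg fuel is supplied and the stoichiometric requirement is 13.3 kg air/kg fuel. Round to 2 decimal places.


Excess air = actual - stoichiometric = 23.2 - 13.3 = 9.90 kg/kg fuel
Excess air % = (excess / stoich) * 100 = (9.90 / 13.3) * 100 = 74.44%


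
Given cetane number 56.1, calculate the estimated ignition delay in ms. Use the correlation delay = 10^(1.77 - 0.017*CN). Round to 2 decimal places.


delay = 10^(1.77 - 0.017*CN)
Exponent = 1.77 - 0.017*56.1 = 0.8163
delay = 10^0.8163 = 6.55 ms


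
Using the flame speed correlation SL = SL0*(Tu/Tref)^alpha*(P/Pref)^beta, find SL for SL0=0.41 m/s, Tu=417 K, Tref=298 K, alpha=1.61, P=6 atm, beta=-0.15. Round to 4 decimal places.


SL = SL0 * (Tu/Tref)^alpha * (P/Pref)^beta
T ratio = 417/298 = 1.39932886
(T ratio)^alpha = 1.39932886^1.61 = 1.717635
(P/Pref)^beta = 6^(-0.15) = 0.764324
SL = 0.41 * 1.717635 * 0.764324 = 0.5383 m/s


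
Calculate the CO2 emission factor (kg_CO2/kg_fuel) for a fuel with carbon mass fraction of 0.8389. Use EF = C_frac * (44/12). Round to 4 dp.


EF = C_frac * (M_CO2 / M_C)
EF = 0.8389 * (44/12)
EF = 0.8389 * 3.666667 = 3.0760 kg_CO2/kg_fuel


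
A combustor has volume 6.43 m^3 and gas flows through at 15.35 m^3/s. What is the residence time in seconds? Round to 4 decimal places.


tau = V / Q_flow
tau = 6.43 / 15.35 = 0.4189 s


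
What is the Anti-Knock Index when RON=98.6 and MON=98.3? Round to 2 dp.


AKI = (RON + MON) / 2
AKI = (98.6 + 98.3) / 2
AKI = 196.9 / 2 = 98.45


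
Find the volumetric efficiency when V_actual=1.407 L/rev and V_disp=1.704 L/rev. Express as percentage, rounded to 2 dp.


eta_v = (V_actual / V_disp) * 100
Ratio = 1.407 / 1.704 = 0.8257
eta_v = 0.8257 * 100 = 82.57%


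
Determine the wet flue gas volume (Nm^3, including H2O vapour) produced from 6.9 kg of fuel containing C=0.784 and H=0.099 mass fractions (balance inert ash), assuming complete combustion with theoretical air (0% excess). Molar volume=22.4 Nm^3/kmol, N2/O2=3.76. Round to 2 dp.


Per kg fuel: CO2 = (C/12 kmol)*22.4 = (0.784/12)*22.4 = 1.46347 Nm^3
Per kg fuel: H2O = (H/2 kmol)*22.4 = (0.099/2)*22.4 = 1.10880 Nm^3
O2 needed per kg fuel = C/12 + H/4 = 0.784/12 + 0.099/4 = 0.09008333 kmol
Per kg fuel: N2 = O2*3.76*22.4 = 0.09008333*3.76*22.4 = 7.58718 Nm^3
Total per kg = 1.46347 + 1.10880 + 7.58718 = 10.15945 Nm^3
Total = 10.15945 * 6.9 = 70.10 Nm^3


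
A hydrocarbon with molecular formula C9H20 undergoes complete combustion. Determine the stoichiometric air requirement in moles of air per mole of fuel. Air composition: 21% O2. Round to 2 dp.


Balanced combustion: C9H20 + 14 O2 -> 9 CO2 + 10 H2O
O2 needed = C + H/4 = 9 + 20/4 = 14.00 moles
Air moles = O2 / 0.21 = 14.00 / 0.21 = 66.67 moles air


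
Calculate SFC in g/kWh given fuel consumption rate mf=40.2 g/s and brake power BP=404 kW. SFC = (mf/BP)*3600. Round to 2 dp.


SFC = (mf / BP) * 3600
Rate = 40.2 / 404 = 0.099505 g/(s*kW)
SFC = 0.099505 * 3600 = 358.22 g/kWh


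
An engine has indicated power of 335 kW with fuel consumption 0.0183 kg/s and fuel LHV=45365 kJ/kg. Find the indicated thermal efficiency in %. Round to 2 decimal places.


eta_ith = (IP / (mf * LHV)) * 100
Denominator = 0.0183 * 45365 = 830.1795 kW
eta_ith = (335 / 830.1795) * 100 = 40.35%


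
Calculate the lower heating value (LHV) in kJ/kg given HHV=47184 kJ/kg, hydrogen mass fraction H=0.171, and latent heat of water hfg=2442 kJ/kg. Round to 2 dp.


LHV = HHV - hfg * 9 * H
Water correction = 2442 * 9 * 0.171 = 3758.238 kJ/kg
LHV = 47184 - 3758.238 = 43425.76 kJ/kg


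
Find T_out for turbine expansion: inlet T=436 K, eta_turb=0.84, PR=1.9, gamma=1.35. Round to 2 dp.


T_out = T_in * (1 - eta * (1 - PR^(-(gamma-1)/gamma)))
Exponent = -(1.35-1)/1.35 = -0.25925926
PR^exp = 1.9^(-0.25925926) = 0.84670193
Factor = 1 - 0.84*(1 - 0.84670193) = 0.87122962
T_out = 436 * 0.87122962 = 379.86 K


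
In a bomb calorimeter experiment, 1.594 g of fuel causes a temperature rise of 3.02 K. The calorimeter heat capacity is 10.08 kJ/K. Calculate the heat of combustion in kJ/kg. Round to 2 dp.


Hc = C_cal * delta_T / m_fuel
Q_released = 10.08 * 3.02 = 30.4416 kJ
m_fuel = 1.594 g = 1.594/1000 kg = 0.001594 kg
Hc = 30.4416 / 0.001594 = 19097.62 kJ/kg


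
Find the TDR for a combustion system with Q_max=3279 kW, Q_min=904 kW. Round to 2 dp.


TDR = Q_max / Q_min
TDR = 3279 / 904 = 3.63


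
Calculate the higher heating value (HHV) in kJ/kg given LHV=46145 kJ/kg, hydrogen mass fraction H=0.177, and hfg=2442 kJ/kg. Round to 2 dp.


HHV = LHV + hfg * 9 * H
Water addition = 2442 * 9 * 0.177 = 3890.106 kJ/kg
HHV = 46145 + 3890.106 = 50035.11 kJ/kg


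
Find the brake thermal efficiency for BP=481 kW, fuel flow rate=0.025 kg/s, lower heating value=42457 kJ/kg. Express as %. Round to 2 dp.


eta_BTE = (BP / (mf * LHV)) * 100
Denominator = 0.025 * 42457 = 1061.4250 kW
eta_BTE = (481 / 1061.4250) * 100 = 45.32%


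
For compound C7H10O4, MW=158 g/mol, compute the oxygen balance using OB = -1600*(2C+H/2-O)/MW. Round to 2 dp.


OB = -1600 * (2C + H/2 - O) / MW
Inner = 2*7 + 10/2 - 4 = 15.00
OB = -1600 * 15.00 / 158 = -151.90%


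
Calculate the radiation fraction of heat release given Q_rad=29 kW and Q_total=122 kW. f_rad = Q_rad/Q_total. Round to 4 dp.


f_rad = Q_rad / Q_total
f_rad = 29 / 122 = 0.2377


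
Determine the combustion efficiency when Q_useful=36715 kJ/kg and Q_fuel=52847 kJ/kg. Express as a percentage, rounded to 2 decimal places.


Efficiency = (Q_useful / Q_fuel) * 100
Efficiency = (36715 / 52847) * 100
Efficiency = 0.6947 * 100 = 69.47%


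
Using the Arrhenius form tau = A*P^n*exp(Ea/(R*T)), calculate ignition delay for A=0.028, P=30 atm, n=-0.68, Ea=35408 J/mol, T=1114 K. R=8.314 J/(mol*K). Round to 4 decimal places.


tau = A * P^n * exp(Ea/(R*T))
P^n = 30^(-0.68) = 0.09898230
Ea/(R*T) = 35408/(8.314*1114) = 3.823017
exp(Ea/(R*T)) = 45.741986
tau = 0.028 * 0.09898230 * 45.741986 = 0.1268 ms


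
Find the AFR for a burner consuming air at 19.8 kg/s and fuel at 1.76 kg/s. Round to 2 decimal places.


AFR = m_air / m_fuel
AFR = 19.8 / 1.76 = 11.25


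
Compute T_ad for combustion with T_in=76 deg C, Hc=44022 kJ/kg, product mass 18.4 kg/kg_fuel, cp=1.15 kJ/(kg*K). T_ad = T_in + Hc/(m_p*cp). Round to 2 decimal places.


T_ad = T_in + Hc / (m_p * cp)
Denominator = 18.4 * 1.15 = 21.1600
Temperature rise = 44022 / 21.1600 = 2080.43 K
T_ad = 76 + 2080.43 = 2156.43 deg C


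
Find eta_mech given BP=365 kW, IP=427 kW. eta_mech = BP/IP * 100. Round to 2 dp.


eta_mech = (BP / IP) * 100
Ratio = 365 / 427 = 0.8548
eta_mech = 0.8548 * 100 = 85.48%


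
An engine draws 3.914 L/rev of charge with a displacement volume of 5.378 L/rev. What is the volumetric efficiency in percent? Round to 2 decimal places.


eta_v = (V_actual / V_disp) * 100
Ratio = 3.914 / 5.378 = 0.7278
eta_v = 0.7278 * 100 = 72.78%


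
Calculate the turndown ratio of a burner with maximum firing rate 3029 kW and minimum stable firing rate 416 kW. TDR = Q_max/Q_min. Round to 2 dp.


TDR = Q_max / Q_min
TDR = 3029 / 416 = 7.28


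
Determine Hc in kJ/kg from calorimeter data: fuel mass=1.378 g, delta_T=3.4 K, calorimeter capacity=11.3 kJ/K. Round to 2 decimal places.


Hc = C_cal * delta_T / m_fuel
Q_released = 11.3 * 3.4 = 38.4200 kJ
m_fuel = 1.378 g = 1.378/1000 kg = 0.001378 kg
Hc = 38.4200 / 0.001378 = 27880.99 kJ/kg


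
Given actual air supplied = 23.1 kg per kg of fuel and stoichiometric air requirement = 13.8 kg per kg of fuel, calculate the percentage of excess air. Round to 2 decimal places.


Excess air = actual - stoichiometric = 23.1 - 13.8 = 9.30 kg/kg fuel
Excess air % = (excess / stoich) * 100 = (9.30 / 13.8) * 100 = 67.39%


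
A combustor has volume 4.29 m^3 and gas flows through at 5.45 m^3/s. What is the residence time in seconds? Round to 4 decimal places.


tau = V / Q_flow
tau = 4.29 / 5.45 = 0.7872 s


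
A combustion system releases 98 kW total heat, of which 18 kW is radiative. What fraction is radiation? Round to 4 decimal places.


f_rad = Q_rad / Q_total
f_rad = 18 / 98 = 0.1837


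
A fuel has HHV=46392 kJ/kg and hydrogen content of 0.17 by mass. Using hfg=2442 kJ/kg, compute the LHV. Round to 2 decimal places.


LHV = HHV - hfg * 9 * H
Water correction = 2442 * 9 * 0.17 = 3736.260 kJ/kg
LHV = 46392 - 3736.260 = 42655.74 kJ/kg


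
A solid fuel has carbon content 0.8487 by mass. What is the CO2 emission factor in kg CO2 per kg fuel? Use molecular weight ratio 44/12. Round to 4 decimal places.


EF = C_frac * (M_CO2 / M_C)
EF = 0.8487 * (44/12)
EF = 0.8487 * 3.666667 = 3.1119 kg_CO2/kg_fuel


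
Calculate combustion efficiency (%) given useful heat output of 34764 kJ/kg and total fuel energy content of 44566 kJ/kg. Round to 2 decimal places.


Efficiency = (Q_useful / Q_fuel) * 100
Efficiency = (34764 / 44566) * 100
Efficiency = 0.7801 * 100 = 78.01%


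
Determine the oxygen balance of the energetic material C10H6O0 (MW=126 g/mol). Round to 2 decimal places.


OB = -1600 * (2C + H/2 - O) / MW
Inner = 2*10 + 6/2 - 0 = 23.00
OB = -1600 * 23.00 / 126 = -292.06%


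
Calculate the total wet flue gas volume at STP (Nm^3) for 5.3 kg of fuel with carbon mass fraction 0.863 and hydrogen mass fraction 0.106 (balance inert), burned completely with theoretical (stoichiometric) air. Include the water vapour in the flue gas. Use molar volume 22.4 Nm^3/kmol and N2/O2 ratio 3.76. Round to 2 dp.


Per kg fuel: CO2 = (C/12 kmol)*22.4 = (0.863/12)*22.4 = 1.61093 Nm^3
Per kg fuel: H2O = (H/2 kmol)*22.4 = (0.106/2)*22.4 = 1.18720 Nm^3
O2 needed per kg fuel = C/12 + H/4 = 0.863/12 + 0.106/4 = 0.09841667 kmol
Per kg fuel: N2 = O2*3.76*22.4 = 0.09841667*3.76*22.4 = 8.28905 Nm^3
Total per kg = 1.61093 + 1.18720 + 8.28905 = 11.08718 Nm^3
Total = 11.08718 * 5.3 = 58.76 Nm^3


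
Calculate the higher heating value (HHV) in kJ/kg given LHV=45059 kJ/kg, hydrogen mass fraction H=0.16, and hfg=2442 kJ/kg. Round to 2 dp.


HHV = LHV + hfg * 9 * H
Water addition = 2442 * 9 * 0.16 = 3516.480 kJ/kg
HHV = 45059 + 3516.480 = 48575.48 kJ/kg


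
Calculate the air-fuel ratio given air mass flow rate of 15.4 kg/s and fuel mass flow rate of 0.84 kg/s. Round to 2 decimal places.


AFR = m_air / m_fuel
AFR = 15.4 / 0.84 = 18.33


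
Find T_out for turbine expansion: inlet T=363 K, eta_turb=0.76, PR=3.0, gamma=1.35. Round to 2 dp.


T_out = T_in * (1 - eta * (1 - PR^(-(gamma-1)/gamma)))
Exponent = -(1.35-1)/1.35 = -0.25925926
PR^exp = 3.0^(-0.25925926) = 0.75214556
Factor = 1 - 0.76*(1 - 0.75214556) = 0.81163063
T_out = 363 * 0.81163063 = 294.62 K


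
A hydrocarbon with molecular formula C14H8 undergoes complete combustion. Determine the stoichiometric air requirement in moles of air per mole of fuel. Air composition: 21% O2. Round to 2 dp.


Balanced combustion: C14H8 + 16 O2 -> 14 CO2 + 4 H2O
O2 needed = C + H/4 = 14 + 8/4 = 16.00 moles
Air moles = O2 / 0.21 = 16.00 / 0.21 = 76.19 moles air


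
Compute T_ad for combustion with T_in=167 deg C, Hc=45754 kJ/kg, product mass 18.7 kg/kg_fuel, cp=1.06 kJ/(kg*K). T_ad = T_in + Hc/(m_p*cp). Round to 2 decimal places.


T_ad = T_in + Hc / (m_p * cp)
Denominator = 18.7 * 1.06 = 19.8220
Temperature rise = 45754 / 19.8220 = 2308.24 K
T_ad = 167 + 2308.24 = 2475.24 deg C


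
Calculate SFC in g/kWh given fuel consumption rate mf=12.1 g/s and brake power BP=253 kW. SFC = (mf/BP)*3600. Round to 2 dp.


SFC = (mf / BP) * 3600
Rate = 12.1 / 253 = 0.047826 g/(s*kW)
SFC = 0.047826 * 3600 = 172.17 g/kWh


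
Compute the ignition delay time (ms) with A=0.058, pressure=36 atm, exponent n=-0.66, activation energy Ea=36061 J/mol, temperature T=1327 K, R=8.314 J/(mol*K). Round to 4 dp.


tau = A * P^n * exp(Ea/(R*T))
P^n = 36^(-0.66) = 0.09393779
Ea/(R*T) = 36061/(8.314*1327) = 3.268563
exp(Ea/(R*T)) = 26.273550
tau = 0.058 * 0.09393779 * 26.273550 = 0.1431 ms


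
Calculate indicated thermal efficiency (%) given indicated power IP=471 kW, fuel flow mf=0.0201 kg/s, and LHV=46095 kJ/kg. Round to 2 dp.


eta_ith = (IP / (mf * LHV)) * 100
Denominator = 0.0201 * 46095 = 926.5095 kW
eta_ith = (471 / 926.5095) * 100 = 50.84%


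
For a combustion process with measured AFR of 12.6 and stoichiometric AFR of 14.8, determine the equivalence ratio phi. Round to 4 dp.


phi = AFR_stoich / AFR_actual
phi = 14.8 / 12.6 = 1.1746


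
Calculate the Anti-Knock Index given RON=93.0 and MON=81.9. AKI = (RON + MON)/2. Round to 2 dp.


AKI = (RON + MON) / 2
AKI = (93.0 + 81.9) / 2
AKI = 174.9 / 2 = 87.45


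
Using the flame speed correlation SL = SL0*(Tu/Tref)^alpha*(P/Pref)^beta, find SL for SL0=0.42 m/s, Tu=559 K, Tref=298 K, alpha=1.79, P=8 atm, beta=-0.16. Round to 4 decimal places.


SL = SL0 * (Tu/Tref)^alpha * (P/Pref)^beta
T ratio = 559/298 = 1.87583893
(T ratio)^alpha = 1.87583893^1.79 = 3.083330
(P/Pref)^beta = 8^(-0.16) = 0.716978
SL = 0.42 * 3.083330 * 0.716978 = 0.9285 m/s


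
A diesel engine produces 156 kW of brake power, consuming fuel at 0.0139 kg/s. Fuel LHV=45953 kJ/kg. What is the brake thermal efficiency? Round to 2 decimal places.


eta_BTE = (BP / (mf * LHV)) * 100
Denominator = 0.0139 * 45953 = 638.7467 kW
eta_BTE = (156 / 638.7467) * 100 = 24.42%


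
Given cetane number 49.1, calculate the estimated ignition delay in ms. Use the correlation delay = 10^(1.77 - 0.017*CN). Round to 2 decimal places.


delay = 10^(1.77 - 0.017*CN)
Exponent = 1.77 - 0.017*49.1 = 0.9353
delay = 10^0.9353 = 8.62 ms


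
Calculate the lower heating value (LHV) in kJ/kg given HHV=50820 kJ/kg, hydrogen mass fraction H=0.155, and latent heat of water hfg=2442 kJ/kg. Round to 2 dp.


LHV = HHV - hfg * 9 * H
Water correction = 2442 * 9 * 0.155 = 3406.590 kJ/kg
LHV = 50820 - 3406.590 = 47413.41 kJ/kg


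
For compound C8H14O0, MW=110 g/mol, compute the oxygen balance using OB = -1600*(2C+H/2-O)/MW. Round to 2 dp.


OB = -1600 * (2C + H/2 - O) / MW
Inner = 2*8 + 14/2 - 0 = 23.00
OB = -1600 * 23.00 / 110 = -334.55%


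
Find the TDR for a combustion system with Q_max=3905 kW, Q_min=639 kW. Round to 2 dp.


TDR = Q_max / Q_min
TDR = 3905 / 639 = 6.11


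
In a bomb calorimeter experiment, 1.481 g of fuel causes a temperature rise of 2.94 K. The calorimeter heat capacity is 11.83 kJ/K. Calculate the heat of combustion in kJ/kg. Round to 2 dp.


Hc = C_cal * delta_T / m_fuel
Q_released = 11.83 * 2.94 = 34.7802 kJ
m_fuel = 1.481 g = 1.481/1000 kg = 0.001481 kg
Hc = 34.7802 / 0.001481 = 23484.27 kJ/kg


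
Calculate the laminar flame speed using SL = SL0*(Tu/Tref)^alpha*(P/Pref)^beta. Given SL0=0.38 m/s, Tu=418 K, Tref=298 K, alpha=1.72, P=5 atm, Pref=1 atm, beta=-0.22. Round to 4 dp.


SL = SL0 * (Tu/Tref)^alpha * (P/Pref)^beta
T ratio = 418/298 = 1.40268456
(T ratio)^alpha = 1.40268456^1.72 = 1.789663
(P/Pref)^beta = 5^(-0.22) = 0.701821
SL = 0.38 * 1.789663 * 0.701821 = 0.4773 m/s


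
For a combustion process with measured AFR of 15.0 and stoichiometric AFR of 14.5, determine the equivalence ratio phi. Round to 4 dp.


phi = AFR_stoich / AFR_actual
phi = 14.5 / 15.0 = 0.9667


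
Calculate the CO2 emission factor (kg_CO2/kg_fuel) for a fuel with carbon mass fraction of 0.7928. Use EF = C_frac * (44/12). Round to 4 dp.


EF = C_frac * (M_CO2 / M_C)
EF = 0.7928 * (44/12)
EF = 0.7928 * 3.666667 = 2.9069 kg_CO2/kg_fuel


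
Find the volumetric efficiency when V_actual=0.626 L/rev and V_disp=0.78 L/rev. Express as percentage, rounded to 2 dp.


eta_v = (V_actual / V_disp) * 100
Ratio = 0.626 / 0.78 = 0.8026
eta_v = 0.8026 * 100 = 80.26%


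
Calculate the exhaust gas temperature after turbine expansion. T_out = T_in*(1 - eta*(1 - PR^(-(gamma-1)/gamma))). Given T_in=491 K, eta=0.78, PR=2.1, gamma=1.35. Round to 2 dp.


T_out = T_in * (1 - eta * (1 - PR^(-(gamma-1)/gamma)))
Exponent = -(1.35-1)/1.35 = -0.25925926
PR^exp = 2.1^(-0.25925926) = 0.82501466
Factor = 1 - 0.78*(1 - 0.82501466) = 0.86351143
T_out = 491 * 0.86351143 = 423.98 K


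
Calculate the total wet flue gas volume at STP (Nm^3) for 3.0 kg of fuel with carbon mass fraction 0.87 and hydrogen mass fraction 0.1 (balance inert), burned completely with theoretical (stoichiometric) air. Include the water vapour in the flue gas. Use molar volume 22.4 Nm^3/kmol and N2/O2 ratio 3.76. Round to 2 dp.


Per kg fuel: CO2 = (C/12 kmol)*22.4 = (0.87/12)*22.4 = 1.62400 Nm^3
Per kg fuel: H2O = (H/2 kmol)*22.4 = (0.1/2)*22.4 = 1.12000 Nm^3
O2 needed per kg fuel = C/12 + H/4 = 0.87/12 + 0.1/4 = 0.09750000 kmol
Per kg fuel: N2 = O2*3.76*22.4 = 0.09750000*3.76*22.4 = 8.21184 Nm^3
Total per kg = 1.62400 + 1.12000 + 8.21184 = 10.95584 Nm^3
Total = 10.95584 * 3.0 = 32.87 Nm^3


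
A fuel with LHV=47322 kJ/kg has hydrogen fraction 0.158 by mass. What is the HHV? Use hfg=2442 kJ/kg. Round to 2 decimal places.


HHV = LHV + hfg * 9 * H
Water addition = 2442 * 9 * 0.158 = 3472.524 kJ/kg
HHV = 47322 + 3472.524 = 50794.52 kJ/kg


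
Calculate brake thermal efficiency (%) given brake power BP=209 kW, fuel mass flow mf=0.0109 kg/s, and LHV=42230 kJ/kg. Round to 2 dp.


eta_BTE = (BP / (mf * LHV)) * 100
Denominator = 0.0109 * 42230 = 460.3070 kW
eta_BTE = (209 / 460.3070) * 100 = 45.40%


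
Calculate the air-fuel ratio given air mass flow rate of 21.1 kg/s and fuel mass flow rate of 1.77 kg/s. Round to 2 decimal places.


AFR = m_air / m_fuel
AFR = 21.1 / 1.77 = 11.92


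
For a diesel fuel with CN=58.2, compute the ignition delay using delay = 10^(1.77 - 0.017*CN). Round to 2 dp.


delay = 10^(1.77 - 0.017*CN)
Exponent = 1.77 - 0.017*58.2 = 0.7806
delay = 10^0.7806 = 6.03 ms


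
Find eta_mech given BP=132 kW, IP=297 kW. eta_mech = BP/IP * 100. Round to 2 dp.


eta_mech = (BP / IP) * 100
Ratio = 132 / 297 = 0.4444
eta_mech = 0.4444 * 100 = 44.44%


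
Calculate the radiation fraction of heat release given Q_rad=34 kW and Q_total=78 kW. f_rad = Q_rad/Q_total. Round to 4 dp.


f_rad = Q_rad / Q_total
f_rad = 34 / 78 = 0.4359


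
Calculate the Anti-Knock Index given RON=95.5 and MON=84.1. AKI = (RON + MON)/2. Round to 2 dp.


AKI = (RON + MON) / 2
AKI = (95.5 + 84.1) / 2
AKI = 179.6 / 2 = 89.80


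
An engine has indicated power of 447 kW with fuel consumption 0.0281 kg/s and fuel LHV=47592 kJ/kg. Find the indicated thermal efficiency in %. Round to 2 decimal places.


eta_ith = (IP / (mf * LHV)) * 100
Denominator = 0.0281 * 47592 = 1337.3352 kW
eta_ith = (447 / 1337.3352) * 100 = 33.42%


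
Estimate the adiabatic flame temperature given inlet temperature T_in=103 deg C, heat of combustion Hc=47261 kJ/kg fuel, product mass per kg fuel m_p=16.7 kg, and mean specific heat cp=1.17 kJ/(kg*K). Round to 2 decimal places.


T_ad = T_in + Hc / (m_p * cp)
Denominator = 16.7 * 1.17 = 19.5390
Temperature rise = 47261 / 19.5390 = 2418.80 K
T_ad = 103 + 2418.80 = 2521.80 deg C


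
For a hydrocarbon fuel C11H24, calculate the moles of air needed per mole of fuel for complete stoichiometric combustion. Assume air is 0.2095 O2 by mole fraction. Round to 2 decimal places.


Balanced combustion: C11H24 + 17 O2 -> 11 CO2 + 12 H2O
O2 needed = C + H/4 = 11 + 24/4 = 17.00 moles
Air moles = O2 / 0.2095 = 17.00 / 0.2095 = 81.15 moles air


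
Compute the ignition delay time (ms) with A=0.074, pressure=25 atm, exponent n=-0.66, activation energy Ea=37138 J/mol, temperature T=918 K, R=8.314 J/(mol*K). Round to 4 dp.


tau = A * P^n * exp(Ea/(R*T))
P^n = 25^(-0.66) = 0.11949771
Ea/(R*T) = 37138/(8.314*918) = 4.865929
exp(Ea/(R*T)) = 129.791521
tau = 0.074 * 0.11949771 * 129.791521 = 1.1477 ms


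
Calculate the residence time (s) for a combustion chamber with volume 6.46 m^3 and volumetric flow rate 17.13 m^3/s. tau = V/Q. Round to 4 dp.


tau = V / Q_flow
tau = 6.46 / 17.13 = 0.3771 s


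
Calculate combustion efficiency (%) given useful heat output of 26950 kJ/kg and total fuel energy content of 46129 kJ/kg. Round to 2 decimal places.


Efficiency = (Q_useful / Q_fuel) * 100
Efficiency = (26950 / 46129) * 100
Efficiency = 0.5842 * 100 = 58.42%


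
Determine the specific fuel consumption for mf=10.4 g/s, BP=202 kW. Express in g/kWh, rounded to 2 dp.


SFC = (mf / BP) * 3600
Rate = 10.4 / 202 = 0.051485 g/(s*kW)
SFC = 0.051485 * 3600 = 185.35 g/kWh


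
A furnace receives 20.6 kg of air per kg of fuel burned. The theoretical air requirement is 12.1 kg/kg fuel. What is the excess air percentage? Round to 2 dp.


Excess air = actual - stoichiometric = 20.6 - 12.1 = 8.50 kg/kg fuel
Excess air % = (excess / stoich) * 100 = (8.50 / 12.1) * 100 = 70.25%


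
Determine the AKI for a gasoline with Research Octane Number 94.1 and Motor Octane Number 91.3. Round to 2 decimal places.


AKI = (RON + MON) / 2
AKI = (94.1 + 91.3) / 2
AKI = 185.4 / 2 = 92.70


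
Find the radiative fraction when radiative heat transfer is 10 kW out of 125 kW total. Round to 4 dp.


f_rad = Q_rad / Q_total
f_rad = 10 / 125 = 0.0800


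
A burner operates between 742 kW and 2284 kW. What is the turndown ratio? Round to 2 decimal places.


TDR = Q_max / Q_min
TDR = 2284 / 742 = 3.08


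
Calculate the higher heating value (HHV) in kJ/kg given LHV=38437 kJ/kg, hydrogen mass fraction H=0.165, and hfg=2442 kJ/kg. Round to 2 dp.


HHV = LHV + hfg * 9 * H
Water addition = 2442 * 9 * 0.165 = 3626.370 kJ/kg
HHV = 38437 + 3626.370 = 42063.37 kJ/kg


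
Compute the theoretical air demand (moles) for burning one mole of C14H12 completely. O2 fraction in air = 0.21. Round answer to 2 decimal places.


Balanced combustion: C14H12 + 17 O2 -> 14 CO2 + 6 H2O
O2 needed = C + H/4 = 14 + 12/4 = 17.00 moles
Air moles = O2 / 0.21 = 17.00 / 0.21 = 80.95 moles air


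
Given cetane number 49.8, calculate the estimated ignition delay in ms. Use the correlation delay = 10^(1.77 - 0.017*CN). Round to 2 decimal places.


delay = 10^(1.77 - 0.017*CN)
Exponent = 1.77 - 0.017*49.8 = 0.9234
delay = 10^0.9234 = 8.38 ms


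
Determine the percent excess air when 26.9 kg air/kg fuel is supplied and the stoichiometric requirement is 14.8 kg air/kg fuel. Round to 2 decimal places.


Excess air = actual - stoichiometric = 26.9 - 14.8 = 12.10 kg/kg fuel
Excess air % = (excess / stoich) * 100 = (12.10 / 14.8) * 100 = 81.76%


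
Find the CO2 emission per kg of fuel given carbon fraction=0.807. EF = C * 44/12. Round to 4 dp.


EF = C_frac * (M_CO2 / M_C)
EF = 0.807 * (44/12)
EF = 0.807 * 3.666667 = 2.9590 kg_CO2/kg_fuel


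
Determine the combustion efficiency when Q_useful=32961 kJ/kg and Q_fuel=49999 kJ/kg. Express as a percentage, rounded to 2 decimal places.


Efficiency = (Q_useful / Q_fuel) * 100
Efficiency = (32961 / 49999) * 100
Efficiency = 0.6592 * 100 = 65.92%


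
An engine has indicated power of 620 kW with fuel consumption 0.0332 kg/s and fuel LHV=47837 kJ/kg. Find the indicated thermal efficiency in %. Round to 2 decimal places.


eta_ith = (IP / (mf * LHV)) * 100
Denominator = 0.0332 * 47837 = 1588.1884 kW
eta_ith = (620 / 1588.1884) * 100 = 39.04%


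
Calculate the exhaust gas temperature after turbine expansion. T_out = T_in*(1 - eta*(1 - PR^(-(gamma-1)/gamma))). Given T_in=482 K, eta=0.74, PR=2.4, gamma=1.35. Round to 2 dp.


T_out = T_in * (1 - eta * (1 - PR^(-(gamma-1)/gamma)))
Exponent = -(1.35-1)/1.35 = -0.25925926
PR^exp = 2.4^(-0.25925926) = 0.79694200
Factor = 1 - 0.74*(1 - 0.79694200) = 0.84973708
T_out = 482 * 0.84973708 = 409.57 K


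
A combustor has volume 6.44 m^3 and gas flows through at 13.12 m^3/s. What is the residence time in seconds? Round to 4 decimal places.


tau = V / Q_flow
tau = 6.44 / 13.12 = 0.4909 s


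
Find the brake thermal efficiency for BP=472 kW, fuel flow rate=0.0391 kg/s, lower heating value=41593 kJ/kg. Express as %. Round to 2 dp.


eta_BTE = (BP / (mf * LHV)) * 100
Denominator = 0.0391 * 41593 = 1626.2863 kW
eta_BTE = (472 / 1626.2863) * 100 = 29.02%


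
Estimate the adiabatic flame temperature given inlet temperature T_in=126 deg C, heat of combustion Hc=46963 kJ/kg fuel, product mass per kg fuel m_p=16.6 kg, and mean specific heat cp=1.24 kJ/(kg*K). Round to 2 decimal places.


T_ad = T_in + Hc / (m_p * cp)
Denominator = 16.6 * 1.24 = 20.5840
Temperature rise = 46963 / 20.5840 = 2281.53 K
T_ad = 126 + 2281.53 = 2407.53 deg C


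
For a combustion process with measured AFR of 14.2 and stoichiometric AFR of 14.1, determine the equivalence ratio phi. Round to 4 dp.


phi = AFR_stoich / AFR_actual
phi = 14.1 / 14.2 = 0.9930


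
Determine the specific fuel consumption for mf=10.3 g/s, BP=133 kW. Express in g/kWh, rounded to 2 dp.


SFC = (mf / BP) * 3600
Rate = 10.3 / 133 = 0.077444 g/(s*kW)
SFC = 0.077444 * 3600 = 278.80 g/kWh


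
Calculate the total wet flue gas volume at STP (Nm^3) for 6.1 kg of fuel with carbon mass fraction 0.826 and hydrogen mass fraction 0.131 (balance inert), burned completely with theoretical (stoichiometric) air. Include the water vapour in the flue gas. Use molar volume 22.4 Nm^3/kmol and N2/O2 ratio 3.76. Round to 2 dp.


Per kg fuel: CO2 = (C/12 kmol)*22.4 = (0.826/12)*22.4 = 1.54187 Nm^3
Per kg fuel: H2O = (H/2 kmol)*22.4 = (0.131/2)*22.4 = 1.46720 Nm^3
O2 needed per kg fuel = C/12 + H/4 = 0.826/12 + 0.131/4 = 0.10158333 kmol
Per kg fuel: N2 = O2*3.76*22.4 = 0.10158333*3.76*22.4 = 8.55575 Nm^3
Total per kg = 1.54187 + 1.46720 + 8.55575 = 11.56482 Nm^3
Total = 11.56482 * 6.1 = 70.55 Nm^3


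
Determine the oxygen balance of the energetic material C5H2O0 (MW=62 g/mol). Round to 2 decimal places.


OB = -1600 * (2C + H/2 - O) / MW
Inner = 2*5 + 2/2 - 0 = 11.00
OB = -1600 * 11.00 / 62 = -283.87%


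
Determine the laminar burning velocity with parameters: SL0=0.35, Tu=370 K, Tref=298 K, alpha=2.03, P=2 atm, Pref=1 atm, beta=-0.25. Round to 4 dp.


SL = SL0 * (Tu/Tref)^alpha * (P/Pref)^beta
T ratio = 370/298 = 1.24161074
(T ratio)^alpha = 1.24161074^2.03 = 1.551638
(P/Pref)^beta = 2^(-0.25) = 0.840896
SL = 0.35 * 1.551638 * 0.840896 = 0.4567 m/s


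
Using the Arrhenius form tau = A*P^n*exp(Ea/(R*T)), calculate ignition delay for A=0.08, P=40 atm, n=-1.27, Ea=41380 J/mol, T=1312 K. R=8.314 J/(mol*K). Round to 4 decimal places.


tau = A * P^n * exp(Ea/(R*T))
P^n = 40^(-1.27) = 0.00923387
Ea/(R*T) = 41380/(8.314*1312) = 3.793557
exp(Ea/(R*T)) = 44.414107
tau = 0.08 * 0.00923387 * 44.414107 = 0.0328 ms


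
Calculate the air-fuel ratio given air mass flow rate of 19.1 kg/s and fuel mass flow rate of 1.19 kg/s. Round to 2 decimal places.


AFR = m_air / m_fuel
AFR = 19.1 / 1.19 = 16.05


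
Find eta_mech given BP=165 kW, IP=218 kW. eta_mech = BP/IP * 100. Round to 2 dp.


eta_mech = (BP / IP) * 100
Ratio = 165 / 218 = 0.7569
eta_mech = 0.7569 * 100 = 75.69%


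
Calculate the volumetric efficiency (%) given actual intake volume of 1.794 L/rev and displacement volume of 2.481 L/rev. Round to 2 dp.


eta_v = (V_actual / V_disp) * 100
Ratio = 1.794 / 2.481 = 0.7231
eta_v = 0.7231 * 100 = 72.31%


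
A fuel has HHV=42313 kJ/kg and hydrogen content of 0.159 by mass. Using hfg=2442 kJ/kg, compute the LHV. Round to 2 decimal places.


LHV = HHV - hfg * 9 * H
Water correction = 2442 * 9 * 0.159 = 3494.502 kJ/kg
LHV = 42313 - 3494.502 = 38818.50 kJ/kg


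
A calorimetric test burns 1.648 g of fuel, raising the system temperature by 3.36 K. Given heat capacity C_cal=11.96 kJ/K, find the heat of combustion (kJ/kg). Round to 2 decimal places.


Hc = C_cal * delta_T / m_fuel
Q_released = 11.96 * 3.36 = 40.1856 kJ
m_fuel = 1.648 g = 1.648/1000 kg = 0.001648 kg
Hc = 40.1856 / 0.001648 = 24384.47 kJ/kg


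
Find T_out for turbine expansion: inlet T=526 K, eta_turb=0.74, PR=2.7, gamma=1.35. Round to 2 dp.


T_out = T_in * (1 - eta * (1 - PR^(-(gamma-1)/gamma)))
Exponent = -(1.35-1)/1.35 = -0.25925926
PR^exp = 2.7^(-0.25925926) = 0.77297411
Factor = 1 - 0.74*(1 - 0.77297411) = 0.83200084
T_out = 526 * 0.83200084 = 437.63 K


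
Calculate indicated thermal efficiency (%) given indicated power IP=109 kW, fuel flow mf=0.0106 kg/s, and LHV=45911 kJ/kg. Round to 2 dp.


eta_ith = (IP / (mf * LHV)) * 100
Denominator = 0.0106 * 45911 = 486.6566 kW
eta_ith = (109 / 486.6566) * 100 = 22.40%


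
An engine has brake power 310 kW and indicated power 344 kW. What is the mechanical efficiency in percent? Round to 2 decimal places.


eta_mech = (BP / IP) * 100
Ratio = 310 / 344 = 0.9012
eta_mech = 0.9012 * 100 = 90.12%


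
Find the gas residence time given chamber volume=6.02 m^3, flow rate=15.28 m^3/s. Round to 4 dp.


tau = V / Q_flow
tau = 6.02 / 15.28 = 0.3940 s


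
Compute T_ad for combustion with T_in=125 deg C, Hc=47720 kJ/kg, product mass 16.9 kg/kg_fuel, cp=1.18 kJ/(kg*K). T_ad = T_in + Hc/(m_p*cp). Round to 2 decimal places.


T_ad = T_in + Hc / (m_p * cp)
Denominator = 16.9 * 1.18 = 19.9420
Temperature rise = 47720 / 19.9420 = 2392.94 K
T_ad = 125 + 2392.94 = 2517.94 deg C


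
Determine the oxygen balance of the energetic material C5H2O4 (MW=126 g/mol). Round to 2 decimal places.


OB = -1600 * (2C + H/2 - O) / MW
Inner = 2*5 + 2/2 - 4 = 7.00
OB = -1600 * 7.00 / 126 = -88.89%


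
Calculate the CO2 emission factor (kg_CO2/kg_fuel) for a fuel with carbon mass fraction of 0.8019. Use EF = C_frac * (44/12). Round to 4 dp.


EF = C_frac * (M_CO2 / M_C)
EF = 0.8019 * (44/12)
EF = 0.8019 * 3.666667 = 2.9403 kg_CO2/kg_fuel


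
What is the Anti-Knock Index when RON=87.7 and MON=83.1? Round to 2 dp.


AKI = (RON + MON) / 2
AKI = (87.7 + 83.1) / 2
AKI = 170.8 / 2 = 85.40


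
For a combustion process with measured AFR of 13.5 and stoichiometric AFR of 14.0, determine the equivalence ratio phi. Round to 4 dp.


phi = AFR_stoich / AFR_actual
phi = 14.0 / 13.5 = 1.0370


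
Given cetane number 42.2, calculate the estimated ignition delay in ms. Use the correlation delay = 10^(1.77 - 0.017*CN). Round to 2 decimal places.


delay = 10^(1.77 - 0.017*CN)
Exponent = 1.77 - 0.017*42.2 = 1.0526
delay = 10^1.0526 = 11.29 ms


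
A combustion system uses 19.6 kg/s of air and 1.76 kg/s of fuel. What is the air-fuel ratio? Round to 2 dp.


AFR = m_air / m_fuel
AFR = 19.6 / 1.76 = 11.14


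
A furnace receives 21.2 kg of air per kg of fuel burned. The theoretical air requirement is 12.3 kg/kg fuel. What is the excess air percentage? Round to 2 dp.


Excess air = actual - stoichiometric = 21.2 - 12.3 = 8.90 kg/kg fuel
Excess air % = (excess / stoich) * 100 = (8.90 / 12.3) * 100 = 72.36%


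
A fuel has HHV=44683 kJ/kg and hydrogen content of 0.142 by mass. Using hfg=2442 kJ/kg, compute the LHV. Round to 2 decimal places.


LHV = HHV - hfg * 9 * H
Water correction = 2442 * 9 * 0.142 = 3120.876 kJ/kg
LHV = 44683 - 3120.876 = 41562.12 kJ/kg


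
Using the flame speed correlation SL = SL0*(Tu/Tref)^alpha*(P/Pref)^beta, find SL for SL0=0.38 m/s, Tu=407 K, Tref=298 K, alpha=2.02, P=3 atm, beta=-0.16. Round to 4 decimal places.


SL = SL0 * (Tu/Tref)^alpha * (P/Pref)^beta
T ratio = 407/298 = 1.36577181
(T ratio)^alpha = 1.36577181^2.02 = 1.876998
(P/Pref)^beta = 3^(-0.16) = 0.838804
SL = 0.38 * 1.876998 * 0.838804 = 0.5983 m/s


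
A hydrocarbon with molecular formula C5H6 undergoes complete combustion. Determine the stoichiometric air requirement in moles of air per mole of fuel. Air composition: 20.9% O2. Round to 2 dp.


Balanced combustion: C5H6 + 6.5 O2 -> 5 CO2 + 3 H2O
O2 needed = C + H/4 = 5 + 6/4 = 6.50 moles
Air moles = O2 / 0.209 = 6.50 / 0.209 = 31.10 moles air


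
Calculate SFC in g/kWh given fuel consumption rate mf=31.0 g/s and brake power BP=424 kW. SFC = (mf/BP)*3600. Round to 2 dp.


SFC = (mf / BP) * 3600
Rate = 31.0 / 424 = 0.073113 g/(s*kW)
SFC = 0.073113 * 3600 = 263.21 g/kWh


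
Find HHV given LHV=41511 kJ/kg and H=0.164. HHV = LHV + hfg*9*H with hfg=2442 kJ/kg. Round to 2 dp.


HHV = LHV + hfg * 9 * H
Water addition = 2442 * 9 * 0.164 = 3604.392 kJ/kg
HHV = 41511 + 3604.392 = 45115.39 kJ/kg


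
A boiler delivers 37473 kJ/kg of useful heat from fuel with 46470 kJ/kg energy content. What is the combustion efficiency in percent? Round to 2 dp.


Efficiency = (Q_useful / Q_fuel) * 100
Efficiency = (37473 / 46470) * 100
Efficiency = 0.8064 * 100 = 80.64%


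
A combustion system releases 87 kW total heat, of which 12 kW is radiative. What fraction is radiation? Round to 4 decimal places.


f_rad = Q_rad / Q_total
f_rad = 12 / 87 = 0.1379


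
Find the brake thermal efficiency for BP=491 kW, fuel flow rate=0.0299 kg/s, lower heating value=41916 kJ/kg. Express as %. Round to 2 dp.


eta_BTE = (BP / (mf * LHV)) * 100
Denominator = 0.0299 * 41916 = 1253.2884 kW
eta_BTE = (491 / 1253.2884) * 100 = 39.18%


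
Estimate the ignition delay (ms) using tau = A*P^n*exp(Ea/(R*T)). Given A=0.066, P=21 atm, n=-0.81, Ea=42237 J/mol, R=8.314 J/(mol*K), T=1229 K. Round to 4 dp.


tau = A * P^n * exp(Ea/(R*T))
P^n = 21^(-0.81) = 0.08491851
Ea/(R*T) = 42237/(8.314*1229) = 4.133626
exp(Ea/(R*T)) = 62.403778
tau = 0.066 * 0.08491851 * 62.403778 = 0.3497 ms


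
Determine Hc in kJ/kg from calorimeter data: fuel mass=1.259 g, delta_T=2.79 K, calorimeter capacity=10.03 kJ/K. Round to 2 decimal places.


Hc = C_cal * delta_T / m_fuel
Q_released = 10.03 * 2.79 = 27.9837 kJ
m_fuel = 1.259 g = 1.259/1000 kg = 0.001259 kg
Hc = 27.9837 / 0.001259 = 22226.93 kJ/kg


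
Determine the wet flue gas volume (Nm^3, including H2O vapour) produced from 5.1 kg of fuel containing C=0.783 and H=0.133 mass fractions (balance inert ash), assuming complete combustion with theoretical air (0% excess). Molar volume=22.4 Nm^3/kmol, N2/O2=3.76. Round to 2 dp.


Per kg fuel: CO2 = (C/12 kmol)*22.4 = (0.783/12)*22.4 = 1.46160 Nm^3
Per kg fuel: H2O = (H/2 kmol)*22.4 = (0.133/2)*22.4 = 1.48960 Nm^3
O2 needed per kg fuel = C/12 + H/4 = 0.783/12 + 0.133/4 = 0.09850000 kmol
Per kg fuel: N2 = O2*3.76*22.4 = 0.09850000*3.76*22.4 = 8.29606 Nm^3
Total per kg = 1.46160 + 1.48960 + 8.29606 = 11.24726 Nm^3
Total = 11.24726 * 5.1 = 57.36 Nm^3


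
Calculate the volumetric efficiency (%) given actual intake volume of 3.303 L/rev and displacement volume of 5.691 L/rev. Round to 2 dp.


eta_v = (V_actual / V_disp) * 100
Ratio = 3.303 / 5.691 = 0.5804
eta_v = 0.5804 * 100 = 58.04%


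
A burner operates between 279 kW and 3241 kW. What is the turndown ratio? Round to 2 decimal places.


TDR = Q_max / Q_min
TDR = 3241 / 279 = 11.62


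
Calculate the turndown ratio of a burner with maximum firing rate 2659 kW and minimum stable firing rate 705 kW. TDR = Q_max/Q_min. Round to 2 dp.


TDR = Q_max / Q_min
TDR = 2659 / 705 = 3.77


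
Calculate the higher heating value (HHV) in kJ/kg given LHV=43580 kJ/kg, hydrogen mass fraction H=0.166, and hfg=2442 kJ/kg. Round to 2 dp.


HHV = LHV + hfg * 9 * H
Water addition = 2442 * 9 * 0.166 = 3648.348 kJ/kg
HHV = 43580 + 3648.348 = 47228.35 kJ/kg


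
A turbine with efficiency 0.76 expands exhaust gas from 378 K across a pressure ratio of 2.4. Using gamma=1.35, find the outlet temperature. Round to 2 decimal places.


T_out = T_in * (1 - eta * (1 - PR^(-(gamma-1)/gamma)))
Exponent = -(1.35-1)/1.35 = -0.25925926
PR^exp = 2.4^(-0.25925926) = 0.79694200
Factor = 1 - 0.76*(1 - 0.79694200) = 0.84567592
T_out = 378 * 0.84567592 = 319.67 K


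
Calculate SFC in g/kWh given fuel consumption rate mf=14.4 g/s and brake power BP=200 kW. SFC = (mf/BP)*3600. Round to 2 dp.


SFC = (mf / BP) * 3600
Rate = 14.4 / 200 = 0.072000 g/(s*kW)
SFC = 0.072000 * 3600 = 259.20 g/kWh


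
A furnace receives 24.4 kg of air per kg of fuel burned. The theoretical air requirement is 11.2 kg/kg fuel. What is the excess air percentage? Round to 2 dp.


Excess air = actual - stoichiometric = 24.4 - 11.2 = 13.20 kg/kg fuel
Excess air % = (excess / stoich) * 100 = (13.20 / 11.2) * 100 = 117.86%


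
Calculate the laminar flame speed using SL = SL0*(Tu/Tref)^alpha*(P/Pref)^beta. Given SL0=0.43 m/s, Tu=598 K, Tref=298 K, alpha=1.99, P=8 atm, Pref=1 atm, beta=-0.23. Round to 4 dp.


SL = SL0 * (Tu/Tref)^alpha * (P/Pref)^beta
T ratio = 598/298 = 2.00671141
(T ratio)^alpha = 2.00671141^1.99 = 3.998941
(P/Pref)^beta = 8^(-0.23) = 0.619854
SL = 0.43 * 3.998941 * 0.619854 = 1.0659 m/s


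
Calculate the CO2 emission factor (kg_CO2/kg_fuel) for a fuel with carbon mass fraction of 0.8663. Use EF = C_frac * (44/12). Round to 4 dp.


EF = C_frac * (M_CO2 / M_C)
EF = 0.8663 * (44/12)
EF = 0.8663 * 3.666667 = 3.1764 kg_CO2/kg_fuel


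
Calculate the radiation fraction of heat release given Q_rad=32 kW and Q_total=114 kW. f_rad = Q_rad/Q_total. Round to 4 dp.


f_rad = Q_rad / Q_total
f_rad = 32 / 114 = 0.2807


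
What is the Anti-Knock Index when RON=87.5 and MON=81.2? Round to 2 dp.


AKI = (RON + MON) / 2
AKI = (87.5 + 81.2) / 2
AKI = 168.7 / 2 = 84.35


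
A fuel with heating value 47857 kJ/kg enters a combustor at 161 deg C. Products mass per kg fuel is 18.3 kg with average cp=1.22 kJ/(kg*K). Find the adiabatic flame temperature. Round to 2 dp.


T_ad = T_in + Hc / (m_p * cp)
Denominator = 18.3 * 1.22 = 22.3260
Temperature rise = 47857 / 22.3260 = 2143.55 K
T_ad = 161 + 2143.55 = 2304.55 deg C


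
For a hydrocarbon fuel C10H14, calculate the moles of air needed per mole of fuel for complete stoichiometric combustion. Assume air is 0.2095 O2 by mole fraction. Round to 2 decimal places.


Balanced combustion: C10H14 + 13.5 O2 -> 10 CO2 + 7 H2O
O2 needed = C + H/4 = 10 + 14/4 = 13.50 moles
Air moles = O2 / 0.2095 = 13.50 / 0.2095 = 64.44 moles air


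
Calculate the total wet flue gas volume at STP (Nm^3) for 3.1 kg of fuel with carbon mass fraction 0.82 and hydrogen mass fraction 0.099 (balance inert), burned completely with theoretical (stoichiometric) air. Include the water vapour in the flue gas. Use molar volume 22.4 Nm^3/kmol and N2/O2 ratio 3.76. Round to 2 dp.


Per kg fuel: CO2 = (C/12 kmol)*22.4 = (0.82/12)*22.4 = 1.53067 Nm^3
Per kg fuel: H2O = (H/2 kmol)*22.4 = (0.099/2)*22.4 = 1.10880 Nm^3
O2 needed per kg fuel = C/12 + H/4 = 0.82/12 + 0.099/4 = 0.09308333 kmol
Per kg fuel: N2 = O2*3.76*22.4 = 0.09308333*3.76*22.4 = 7.83985 Nm^3
Total per kg = 1.53067 + 1.10880 + 7.83985 = 10.47932 Nm^3
Total = 10.47932 * 3.1 = 32.49 Nm^3


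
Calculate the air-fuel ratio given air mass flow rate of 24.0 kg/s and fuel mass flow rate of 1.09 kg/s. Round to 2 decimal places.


AFR = m_air / m_fuel
AFR = 24.0 / 1.09 = 22.02


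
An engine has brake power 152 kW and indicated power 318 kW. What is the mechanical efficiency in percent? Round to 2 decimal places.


eta_mech = (BP / IP) * 100
Ratio = 152 / 318 = 0.4780
eta_mech = 0.4780 * 100 = 47.80%


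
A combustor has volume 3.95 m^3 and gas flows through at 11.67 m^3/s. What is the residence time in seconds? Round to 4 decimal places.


tau = V / Q_flow
tau = 3.95 / 11.67 = 0.3385 s
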